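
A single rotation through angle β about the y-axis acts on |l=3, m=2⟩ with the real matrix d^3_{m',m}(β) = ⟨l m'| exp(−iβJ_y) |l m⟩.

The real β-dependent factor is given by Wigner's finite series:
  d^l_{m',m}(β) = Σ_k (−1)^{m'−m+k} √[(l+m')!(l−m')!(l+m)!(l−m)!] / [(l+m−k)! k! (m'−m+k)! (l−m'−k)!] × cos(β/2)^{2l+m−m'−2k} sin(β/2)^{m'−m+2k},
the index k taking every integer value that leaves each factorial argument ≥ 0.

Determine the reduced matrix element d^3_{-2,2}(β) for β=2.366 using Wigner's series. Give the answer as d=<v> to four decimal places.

d=-0.1043

d^3_{-2,2}(β=2.366) via Wigner's sum:
With c≡cos(β/2)=0.378149 and s≡sin(β/2)=0.925745, N=[1·120·120·1]^{1/2}=120.000000
k∈{4,5} keeps every argument non-negative
  k=4: (−1)^0·120.0000/(24)·0.3781^2·0.9257^4 = +0.525123
  k=5: (−1)^1·120.0000/(120)·0.3781^0·0.9257^6 = -0.629430
d^3_{-2,2}(2.366) = +0.525123 -0.629430 = -0.104306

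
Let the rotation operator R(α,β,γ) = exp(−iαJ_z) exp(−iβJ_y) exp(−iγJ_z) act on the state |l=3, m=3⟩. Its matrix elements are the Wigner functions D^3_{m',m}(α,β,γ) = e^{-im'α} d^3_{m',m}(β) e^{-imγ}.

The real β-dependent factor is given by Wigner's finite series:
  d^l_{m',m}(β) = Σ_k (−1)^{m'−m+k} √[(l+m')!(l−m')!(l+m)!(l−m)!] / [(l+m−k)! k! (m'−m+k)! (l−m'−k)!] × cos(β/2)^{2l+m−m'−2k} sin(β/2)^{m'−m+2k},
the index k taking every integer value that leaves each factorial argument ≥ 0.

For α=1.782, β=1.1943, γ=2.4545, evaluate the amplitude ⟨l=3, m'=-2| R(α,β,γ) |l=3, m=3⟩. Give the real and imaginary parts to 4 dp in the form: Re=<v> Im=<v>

Re=-0.0901 Im=0.0696

D^3_{-2,3}(1.782,1.1943,2.4545) = e^{-i·-2·1.782}·d^3_{-2,3}(1.1943)·e^{-i·3·2.4545}. Compute d first:
Half-angle: c=0.826941, s=0.562288. N=√(1·120·720·1)=293.938769
k∈{5} keeps every argument non-negative
  k=5: (−1)^0·293.9388/(120)·0.8269^1·0.5623^5 = +0.113853
d^3_{-2,3}(1.1943) = +0.113853
D = (-0.912105-0.409957i)·(+0.113853)·(+0.471051-0.882106i) = -0.090089+0.069617i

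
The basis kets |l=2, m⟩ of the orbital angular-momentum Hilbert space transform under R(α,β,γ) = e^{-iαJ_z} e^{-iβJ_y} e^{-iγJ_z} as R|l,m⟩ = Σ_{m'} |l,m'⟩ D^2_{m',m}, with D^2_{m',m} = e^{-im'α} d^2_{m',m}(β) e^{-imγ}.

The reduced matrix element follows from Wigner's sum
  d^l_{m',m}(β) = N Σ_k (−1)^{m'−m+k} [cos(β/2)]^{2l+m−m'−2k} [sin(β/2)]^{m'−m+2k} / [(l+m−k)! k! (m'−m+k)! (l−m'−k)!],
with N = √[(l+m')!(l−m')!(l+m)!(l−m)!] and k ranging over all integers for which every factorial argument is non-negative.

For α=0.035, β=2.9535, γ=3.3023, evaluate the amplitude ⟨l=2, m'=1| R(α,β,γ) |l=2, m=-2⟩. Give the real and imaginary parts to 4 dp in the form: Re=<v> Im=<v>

D^2_{1,-2}(0.035,2.9535,3.3023) = e^{-i·1·0.035}·d^2_{1,-2}(2.9535)·e^{-i·-2·3.3023}. Compute d first:
c=cos(2.9535/2)=0.093908, s=sin(2.9535/2)=0.995581; N=√[6·1·1·24]=12.000000
k: max(0,(-2)−(1))=0 … min(2+(-2),2−(1))=0
  k=0: (−1)^3·12.0000/(6)·0.0939^1·0.9956^3 = -0.185337
d^2_{1,-2}(2.9535) = -0.185337
D = (+0.999388-0.034993i)·(-0.185337)·(+0.948789+0.315909i) = -0.177787-0.052360i

Re=-0.1778 Im=-0.0524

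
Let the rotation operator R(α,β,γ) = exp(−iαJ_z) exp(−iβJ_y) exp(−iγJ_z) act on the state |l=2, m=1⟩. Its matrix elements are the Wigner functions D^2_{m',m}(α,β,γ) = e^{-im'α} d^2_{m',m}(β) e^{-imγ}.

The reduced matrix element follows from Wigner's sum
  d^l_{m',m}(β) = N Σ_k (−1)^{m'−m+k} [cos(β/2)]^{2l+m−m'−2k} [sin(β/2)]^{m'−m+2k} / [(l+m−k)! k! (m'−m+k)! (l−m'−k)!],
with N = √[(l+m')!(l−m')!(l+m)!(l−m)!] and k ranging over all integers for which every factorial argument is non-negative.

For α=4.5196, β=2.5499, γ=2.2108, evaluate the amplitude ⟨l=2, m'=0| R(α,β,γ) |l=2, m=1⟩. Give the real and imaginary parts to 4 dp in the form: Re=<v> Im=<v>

First d^2_{0,1}(β=2.5499), then the phase factors e^{-i(0)α} and e^{-i(1)γ}:
Half-angle: c=0.291550, s=0.956556. N=√(2·2·6·1)=4.898979
k: max(0,(1)−(0))=1 … min(2+(1),2−(0))=2
  k=1: (−1)^0·4.8990/(2)·0.2915^3·0.9566^1 = +0.058066
  k=2: (−1)^1·4.8990/(2)·0.2915^1·0.9566^3 = -0.625056
d^2_{0,1}(2.5499) = +0.058066 -0.625056 = -0.566990
D = (+1.000000+0.000000i)·(-0.566990)·(-0.597198-0.802094i) = +0.338605+0.454779i

Re=0.3386 Im=0.4548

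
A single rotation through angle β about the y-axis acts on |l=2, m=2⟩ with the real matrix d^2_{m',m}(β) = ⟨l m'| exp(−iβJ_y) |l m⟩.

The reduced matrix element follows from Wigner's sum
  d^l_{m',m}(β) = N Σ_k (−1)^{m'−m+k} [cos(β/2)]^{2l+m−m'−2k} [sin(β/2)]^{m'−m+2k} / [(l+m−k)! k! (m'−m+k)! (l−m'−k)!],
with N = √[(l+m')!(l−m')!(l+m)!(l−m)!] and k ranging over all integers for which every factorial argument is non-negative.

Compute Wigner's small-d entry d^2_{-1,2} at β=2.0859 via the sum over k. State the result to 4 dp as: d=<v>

d^2_{-1,2}(β=2.0859) via Wigner's sum:
c=cos(2.0859/2)=0.503674, s=sin(2.0859/2)=0.863894; N=√[1·6·24·1]=12.000000
k: max(0,(2)−(-1))=3 … min(2+(2),2−(-1))=3
  k=3: (−1)^0·12.0000/(6)·0.5037^1·0.8639^3 = +0.649472
d^2_{-1,2}(2.0859) = +0.649472

d=0.6495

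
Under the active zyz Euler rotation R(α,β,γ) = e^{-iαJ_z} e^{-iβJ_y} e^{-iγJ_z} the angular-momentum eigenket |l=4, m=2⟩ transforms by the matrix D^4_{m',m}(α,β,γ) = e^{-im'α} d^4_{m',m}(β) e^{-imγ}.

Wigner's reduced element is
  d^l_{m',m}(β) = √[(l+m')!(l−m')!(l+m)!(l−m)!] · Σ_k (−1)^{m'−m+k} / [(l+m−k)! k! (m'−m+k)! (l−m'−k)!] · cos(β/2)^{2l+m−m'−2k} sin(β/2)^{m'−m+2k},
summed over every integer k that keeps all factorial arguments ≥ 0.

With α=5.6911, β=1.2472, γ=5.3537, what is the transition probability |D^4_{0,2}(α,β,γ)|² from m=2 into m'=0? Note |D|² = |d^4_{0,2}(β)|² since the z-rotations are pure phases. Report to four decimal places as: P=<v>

First d^4_{0,2}(β=1.2472), then the phase factors e^{-i(0)α} and e^{-i(2)γ}:
Half-angle: c=0.811781, s=0.583961. N=√(24·24·720·2)=910.735966
Admissible k: 2..4 (factorial args all ≥0)
  k=2: (−1)^0·910.7360/(96)·0.8118^6·0.5840^2 = +0.925815
  k=3: (−1)^1·910.7360/(36)·0.8118^4·0.5840^4 = -1.277565
  k=4: (−1)^2·910.7360/(96)·0.8118^2·0.5840^6 = +0.247916
d^4_{0,2}(1.2472) = +0.925815 -1.277565 +0.247916 = -0.103834
|D^4_{0,2}|² = |d^4_{0,2}(β)|² = (-0.103834)² = 0.010781 (the z-rotation phases have unit modulus)

P=0.0108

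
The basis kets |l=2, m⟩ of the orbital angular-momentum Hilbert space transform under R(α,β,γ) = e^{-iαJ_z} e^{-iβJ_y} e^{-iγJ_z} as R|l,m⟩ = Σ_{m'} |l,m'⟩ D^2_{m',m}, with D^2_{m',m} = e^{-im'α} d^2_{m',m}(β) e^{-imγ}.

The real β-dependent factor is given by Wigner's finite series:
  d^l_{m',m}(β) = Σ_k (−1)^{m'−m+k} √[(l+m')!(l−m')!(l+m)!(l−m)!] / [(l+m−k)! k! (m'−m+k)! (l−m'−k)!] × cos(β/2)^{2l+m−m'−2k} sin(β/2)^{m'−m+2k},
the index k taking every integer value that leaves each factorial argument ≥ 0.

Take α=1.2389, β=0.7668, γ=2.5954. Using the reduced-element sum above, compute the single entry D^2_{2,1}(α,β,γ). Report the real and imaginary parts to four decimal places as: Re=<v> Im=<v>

Re=-0.2107 Im=-0.5583

D^2_{2,1}(1.2389,0.7668,2.5954) = e^{-i·2·1.2389}·d^2_{2,1}(0.7668)·e^{-i·1·2.5954}. Compute d first:
Half-angle: c=0.927398, s=0.374076. N=√(24·1·6·1)=12.000000
k∈{0} keeps every argument non-negative
  k=0: (−1)^1·12.0000/(6)·0.9274^3·0.3741^1 = -0.596744
d^2_{2,1}(0.7668) = -0.596744
Phases: e^{-i·(2)·1.2389}=-0.787661-0.616109i, e^{-i·(1)·2.5954}=-0.854508-0.519438i ⇒ D=-0.210671-0.558320i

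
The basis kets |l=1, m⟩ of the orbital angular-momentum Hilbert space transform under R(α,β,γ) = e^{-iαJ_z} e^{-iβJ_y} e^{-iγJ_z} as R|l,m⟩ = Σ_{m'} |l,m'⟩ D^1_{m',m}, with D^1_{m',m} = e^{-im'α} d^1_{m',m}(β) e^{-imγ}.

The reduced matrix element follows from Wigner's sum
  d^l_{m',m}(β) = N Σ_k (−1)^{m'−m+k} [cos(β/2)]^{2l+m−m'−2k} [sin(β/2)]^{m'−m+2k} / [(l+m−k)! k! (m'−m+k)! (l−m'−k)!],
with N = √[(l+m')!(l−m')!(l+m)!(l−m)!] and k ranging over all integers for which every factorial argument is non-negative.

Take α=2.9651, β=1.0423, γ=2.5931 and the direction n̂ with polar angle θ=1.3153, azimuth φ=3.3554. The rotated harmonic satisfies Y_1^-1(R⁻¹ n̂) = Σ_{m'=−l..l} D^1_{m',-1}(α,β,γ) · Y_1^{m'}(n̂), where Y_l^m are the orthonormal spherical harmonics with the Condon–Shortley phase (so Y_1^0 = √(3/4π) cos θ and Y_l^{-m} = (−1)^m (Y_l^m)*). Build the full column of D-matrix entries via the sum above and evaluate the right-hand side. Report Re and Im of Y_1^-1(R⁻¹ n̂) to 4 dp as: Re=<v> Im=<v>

Re=-0.0024 Im=0.1505

Need the full column D^1_{m',-1} for m'=−1..1 at α=2.9651, β=1.0423, γ=2.5931.
cos(β/2)=0.867247, sin(β/2)=0.497878
d^1_{-1,-1}: single k=0 term ⇒ +0.752118;  D = +0.562967-0.498748i
d^1_{0,-1}: single k=0 term ⇒ -0.610634;  D = +0.521061-0.318385i
d^1_{1,-1}: single k=0 term ⇒ +0.247882;  D = +0.230928-0.090100i
Y_1^{m'}(θ=1.3153,φ=3.3554) and Σ D·Y over m':
  (+0.5630-0.4987i)·(-0.3267+0.0709i)  (+0.5211-0.3184i)·(+0.1235+0.0000i)  (+0.2309-0.0901i)·(+0.3267+0.0709i)
Y_1^-1(R⁻¹ n̂) = -0.002359+0.150486i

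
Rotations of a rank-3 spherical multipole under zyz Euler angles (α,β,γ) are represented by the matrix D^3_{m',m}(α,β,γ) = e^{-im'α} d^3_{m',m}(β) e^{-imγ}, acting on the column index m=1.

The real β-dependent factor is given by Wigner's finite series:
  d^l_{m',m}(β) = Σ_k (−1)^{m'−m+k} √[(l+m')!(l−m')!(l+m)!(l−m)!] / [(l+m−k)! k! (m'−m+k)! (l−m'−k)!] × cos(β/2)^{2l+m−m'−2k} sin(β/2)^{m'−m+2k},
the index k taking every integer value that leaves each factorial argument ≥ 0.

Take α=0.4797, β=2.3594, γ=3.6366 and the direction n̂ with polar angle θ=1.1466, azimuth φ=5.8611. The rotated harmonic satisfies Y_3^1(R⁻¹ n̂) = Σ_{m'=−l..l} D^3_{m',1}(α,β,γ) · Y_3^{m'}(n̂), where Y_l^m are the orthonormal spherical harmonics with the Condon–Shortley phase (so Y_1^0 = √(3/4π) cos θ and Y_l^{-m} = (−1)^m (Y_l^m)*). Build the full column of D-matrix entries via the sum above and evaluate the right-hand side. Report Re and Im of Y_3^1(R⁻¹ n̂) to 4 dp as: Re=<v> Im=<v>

Need the full column D^3_{m',1} for m'=−3..3 at α=0.4797, β=2.3594, γ=3.6366.
cos(β/2)=0.381202, sin(β/2)=0.924492
d^3_{-3,1}: single k=4 term ⇒ +0.411120;  D = -0.241113-0.332993i
d^3_{-2,1}: k∈[3..4] ⇒ +0.276825 -0.814086 = -0.537261;  D = +0.480362+0.240629i
d^3_{-1,1}: k∈[2..4] ⇒ +0.108288 -0.849206 +0.624336 = -0.116582;  D = +0.116569-0.001784i
d^3_{0,1}: k∈[1..3] ⇒ +0.025779 -0.454870 +0.891787 = +0.462696;  D = -0.407157+0.219798i
d^3_{1,1}: k∈[0..2] ⇒ +0.003069 -0.144383 +0.636904 = +0.495589;  D = -0.278229+0.410119i
d^3_{2,1}: k∈[0..1] ⇒ -0.023533 +0.276825 = +0.253292;  D = -0.029414+0.251578i
d^3_{3,1}: single k=0 term ⇒ +0.069899;  D = +0.024840+0.065337i
Y_3^{m'}(θ=1.1466,φ=5.8611) and Σ D·Y over m':
  (-0.2411-0.3330i)·(+0.0947+0.3013i)  (+0.4804+0.2406i)·(+0.2321+0.2611i)  (+0.1166-0.0018i)·(-0.0411-0.0185i)  (-0.4072+0.2198i)·(-0.3307+0.0000i)  (-0.2782+0.4101i)·(+0.0411-0.0185i)  (-0.0294+0.2516i)·(+0.2321-0.2611i)  (+0.0248+0.0653i)·(-0.0947+0.3013i)
Y_3^1(R⁻¹ n̂) = +0.288938+0.091710i

Re=0.2889 Im=0.0917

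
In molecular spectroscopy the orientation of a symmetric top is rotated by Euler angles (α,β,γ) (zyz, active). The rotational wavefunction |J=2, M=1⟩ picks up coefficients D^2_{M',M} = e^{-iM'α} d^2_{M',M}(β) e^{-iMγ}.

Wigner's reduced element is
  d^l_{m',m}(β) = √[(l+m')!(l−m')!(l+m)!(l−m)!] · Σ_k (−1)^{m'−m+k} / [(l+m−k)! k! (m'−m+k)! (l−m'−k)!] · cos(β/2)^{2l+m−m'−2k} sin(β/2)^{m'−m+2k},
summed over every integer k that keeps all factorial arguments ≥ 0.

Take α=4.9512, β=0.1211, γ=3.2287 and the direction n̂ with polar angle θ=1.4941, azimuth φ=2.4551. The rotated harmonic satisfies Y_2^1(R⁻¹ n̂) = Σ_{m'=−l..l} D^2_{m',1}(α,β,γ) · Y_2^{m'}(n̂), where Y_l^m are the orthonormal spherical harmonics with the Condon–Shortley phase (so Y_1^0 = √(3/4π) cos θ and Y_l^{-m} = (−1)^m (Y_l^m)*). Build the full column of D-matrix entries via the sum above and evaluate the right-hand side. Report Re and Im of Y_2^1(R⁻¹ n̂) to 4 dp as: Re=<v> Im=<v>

Re=0.0132 Im=0.0082

Need the full column D^2_{m',1} for m'=−2..2 at α=4.9512, β=0.1211, γ=3.2287.
cos(β/2)=0.998167, sin(β/2)=0.060513
d^2_{-2,1}: single k=3 term ⇒ +0.000442;  D = +0.000409+0.000168i
d^2_{-1,1}: k∈[2..3] ⇒ +0.010945 -0.000013 = +0.010932;  D = -0.001652+0.010806i
d^2_{0,1}: k∈[1..2] ⇒ +0.147413 -0.000542 = +0.146871;  D = -0.146314+0.012777i
d^2_{1,1}: k∈[0..1] ⇒ +0.992690 -0.010945 = +0.981745;  D = -0.314334-0.930063i
d^2_{2,1}: single k=0 term ⇒ -0.120362;  D = -0.101674+0.064416i
Y_2^{m'}(θ=1.4941,φ=2.4551) and Σ D·Y over m':
  (+0.0004+0.0002i)·(+0.0755+0.3765i)  (-0.0017+0.0108i)·(-0.0457-0.0374i)  (-0.1463+0.0128i)·(-0.3098+0.0000i)  (-0.3143-0.9301i)·(+0.0457-0.0374i)  (-0.1017+0.0644i)·(+0.0755-0.3765i)
Y_2^1(R⁻¹ n̂) = +0.013220+0.008221i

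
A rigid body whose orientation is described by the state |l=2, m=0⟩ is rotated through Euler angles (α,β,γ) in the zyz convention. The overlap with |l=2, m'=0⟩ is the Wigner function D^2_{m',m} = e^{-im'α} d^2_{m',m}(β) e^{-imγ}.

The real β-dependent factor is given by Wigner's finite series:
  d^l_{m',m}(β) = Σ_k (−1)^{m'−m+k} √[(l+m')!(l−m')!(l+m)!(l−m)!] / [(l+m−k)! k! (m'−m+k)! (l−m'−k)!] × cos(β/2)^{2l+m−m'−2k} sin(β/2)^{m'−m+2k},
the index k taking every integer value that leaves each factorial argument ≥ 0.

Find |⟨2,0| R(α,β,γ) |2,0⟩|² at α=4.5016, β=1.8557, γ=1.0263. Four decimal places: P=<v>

D^2_{0,0}(4.5016,1.8557,1.0263) = e^{-i·0·4.5016}·d^2_{0,0}(1.8557)·e^{-i·0·1.0263}. Compute d first:
With c≡cos(β/2)=0.599556 and s≡sin(β/2)=0.800333, N=[2·2·2·2]^{1/2}=4.000000
The bounds max(0,m−m')=0 and min(l+m,l−m')=2 give 3 terms
  k=0: (−1)^0·4.0000/(4)·0.5996^4·0.8003^0 = +0.129217
  k=1: (−1)^1·4.0000/(1)·0.5996^2·0.8003^2 = -0.921002
  k=2: (−1)^2·4.0000/(4)·0.5996^0·0.8003^4 = +0.410282
d^2_{0,0}(1.8557) = +0.129217 -0.921002 +0.410282 = -0.381504
|D^2_{0,0}|² = |d^2_{0,0}(β)|² = (-0.381504)² = 0.145545 (the z-rotation phases have unit modulus)

P=0.1455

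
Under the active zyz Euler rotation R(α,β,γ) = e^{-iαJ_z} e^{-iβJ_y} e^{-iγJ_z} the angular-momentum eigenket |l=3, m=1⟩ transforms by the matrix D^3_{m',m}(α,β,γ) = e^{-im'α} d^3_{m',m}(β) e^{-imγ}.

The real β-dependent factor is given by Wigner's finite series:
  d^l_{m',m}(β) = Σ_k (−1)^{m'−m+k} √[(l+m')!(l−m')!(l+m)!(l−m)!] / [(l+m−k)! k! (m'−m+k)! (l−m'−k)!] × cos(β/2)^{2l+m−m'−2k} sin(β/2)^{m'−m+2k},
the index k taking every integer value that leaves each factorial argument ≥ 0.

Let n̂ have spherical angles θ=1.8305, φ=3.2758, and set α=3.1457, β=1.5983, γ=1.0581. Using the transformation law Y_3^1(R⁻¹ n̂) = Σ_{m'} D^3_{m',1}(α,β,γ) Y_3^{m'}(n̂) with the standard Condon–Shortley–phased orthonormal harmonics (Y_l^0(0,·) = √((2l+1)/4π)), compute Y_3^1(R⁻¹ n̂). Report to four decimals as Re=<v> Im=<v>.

Need the full column D^3_{m',1} for m'=−3..3 at α=3.1457, β=1.5983, γ=1.0581.
cos(β/2)=0.697316, sin(β/2)=0.716764
d^3_{-3,1}: single k=4 term ⇒ +0.497060;  D = -0.249141+0.430114i
d^3_{-2,1}: k∈[3..4] ⇒ +0.789673 -0.417167 = +0.372506;  D = +0.185385-0.323099i
d^3_{-1,1}: k∈[2..4] ⇒ +0.728823 -1.026723 +0.135599 = -0.162301;  D = +0.080194-0.141105i
d^3_{0,1}: k∈[1..3] ⇒ +0.409369 -1.297565 +0.456983 = -0.431212;  D = -0.211522+0.375769i
d^3_{1,1}: k∈[0..2] ⇒ +0.114968 -0.971764 +0.770042 = -0.086754;  D = +0.042244-0.075773i
d^3_{2,1}: k∈[0..1] ⇒ -0.373701 +0.789673 = +0.415971;  D = +0.201061-0.364152i
d^3_{3,1}: single k=0 term ⇒ +0.470453;  D = -0.225702+0.412777i
Y_3^{m'}(θ=1.8305,φ=3.2758) and Σ D·Y over m':
  (-0.2491+0.4301i)·(-0.3465+0.1476i)  (+0.1854-0.3231i)·(-0.2364+0.0650i)  (+0.0802-0.1411i)·(+0.2075-0.0280i)  (-0.2115+0.3758i)·(+0.2559+0.0000i)  (+0.0422-0.0758i)·(-0.2075-0.0280i)  (+0.2011-0.3642i)·(-0.2364-0.0650i)  (-0.2257+0.4128i)·(+0.3465+0.1476i)
Y_3^1(R⁻¹ n̂) = -0.262609+0.164504i

Re=-0.2626 Im=0.1645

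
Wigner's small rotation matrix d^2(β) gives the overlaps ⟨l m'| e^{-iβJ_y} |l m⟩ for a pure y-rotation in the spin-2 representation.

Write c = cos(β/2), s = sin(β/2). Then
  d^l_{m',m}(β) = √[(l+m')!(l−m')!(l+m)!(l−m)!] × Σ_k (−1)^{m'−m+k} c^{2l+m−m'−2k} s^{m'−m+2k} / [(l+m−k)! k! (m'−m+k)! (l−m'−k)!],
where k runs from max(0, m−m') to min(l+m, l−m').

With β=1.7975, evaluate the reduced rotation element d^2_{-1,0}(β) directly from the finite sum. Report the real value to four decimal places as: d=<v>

d=-0.2682

d^2_{-1,0}(β=1.7975) via Wigner's sum:
With c≡cos(β/2)=0.622589 and s≡sin(β/2)=0.782549, N=[1·6·2·2]^{1/2}=4.898979
The bounds max(0,m−m')=1 and min(l+m,l−m')=2 give 2 terms
  k=1: (−1)^0·4.8990/(2)·0.6226^3·0.7825^1 = +0.462584
  k=2: (−1)^1·4.8990/(2)·0.6226^1·0.7825^3 = -0.730823
d^2_{-1,0}(1.7975) = +0.462584 -0.730823 = -0.268238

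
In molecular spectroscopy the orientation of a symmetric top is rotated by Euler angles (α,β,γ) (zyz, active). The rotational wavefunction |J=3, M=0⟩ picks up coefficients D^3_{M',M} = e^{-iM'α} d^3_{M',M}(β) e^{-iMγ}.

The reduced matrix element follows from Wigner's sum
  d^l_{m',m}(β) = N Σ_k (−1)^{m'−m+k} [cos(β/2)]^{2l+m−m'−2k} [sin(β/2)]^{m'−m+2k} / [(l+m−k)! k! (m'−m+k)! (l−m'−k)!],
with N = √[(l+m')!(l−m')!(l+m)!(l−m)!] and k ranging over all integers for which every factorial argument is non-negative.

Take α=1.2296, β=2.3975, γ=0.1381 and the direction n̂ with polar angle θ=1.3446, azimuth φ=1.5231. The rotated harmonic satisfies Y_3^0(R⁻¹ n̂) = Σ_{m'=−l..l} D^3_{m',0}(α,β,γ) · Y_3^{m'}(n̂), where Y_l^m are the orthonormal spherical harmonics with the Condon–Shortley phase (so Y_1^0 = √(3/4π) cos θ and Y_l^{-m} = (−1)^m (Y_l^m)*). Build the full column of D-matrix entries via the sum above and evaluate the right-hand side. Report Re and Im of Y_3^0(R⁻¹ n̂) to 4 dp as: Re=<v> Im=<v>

Need the full column D^3_{m',0} for m'=−3..3 at α=1.2296, β=2.3975, γ=0.1381.
cos(β/2)=0.363523, sin(β/2)=0.931585
d^3_{-3,0}: single k=3 term ⇒ +0.173691;  D = -0.148329-0.090372i
d^3_{-2,0}: k∈[2..3] ⇒ +0.083010 -0.545147 = -0.462137;  D = +0.358649-0.291448i
d^3_{-1,0}: k∈[1..3] ⇒ +0.020487 -0.403621 +0.883559 = +0.500424;  D = +0.167449+0.471577i
d^3_{0,0}: k∈[0..3] ⇒ +0.002308 -0.136400 +0.895769 -0.653636 = +0.108041;  D = +0.108041+0.000000i
d^3_{1,0}: k∈[0..2] ⇒ -0.020487 +0.403621 -0.883559 = -0.500424;  D = -0.167449+0.471577i
d^3_{2,0}: k∈[0..1] ⇒ +0.083010 -0.545147 = -0.462137;  D = +0.358649+0.291448i
d^3_{3,0}: single k=0 term ⇒ -0.173691;  D = +0.148329-0.090372i
Y_3^{m'}(θ=1.3446,φ=1.5231) and Σ D·Y over m':
  (-0.1483-0.0904i)·(-0.0551+0.3822i)  (+0.3586-0.2914i)·(-0.2167-0.0207i)  (+0.1674+0.4716i)·(-0.0112+0.2355i)  (+0.1080+0.0000i)·(-0.2300+0.0000i)  (-0.1674+0.4716i)·(+0.0112+0.2355i)  (+0.3586+0.2914i)·(-0.2167+0.0207i)  (+0.1483-0.0904i)·(+0.0551+0.3822i)
Y_3^0(R⁻¹ n̂) = -0.332802+0.000000i

Re=-0.3328 Im=0.0000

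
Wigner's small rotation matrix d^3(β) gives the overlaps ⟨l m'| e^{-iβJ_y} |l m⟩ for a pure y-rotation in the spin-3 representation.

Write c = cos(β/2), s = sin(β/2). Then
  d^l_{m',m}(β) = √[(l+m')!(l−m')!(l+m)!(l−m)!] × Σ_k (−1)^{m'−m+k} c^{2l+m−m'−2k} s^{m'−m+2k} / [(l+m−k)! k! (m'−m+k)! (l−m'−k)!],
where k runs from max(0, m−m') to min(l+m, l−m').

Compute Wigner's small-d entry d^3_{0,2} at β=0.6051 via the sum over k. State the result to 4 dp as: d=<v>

d=0.3644

d^3_{0,2}(β=0.6051) via Wigner's sum:
c=cos(0.6051/2)=0.954580, s=sin(0.6051/2)=0.297955; N=√[6·6·120·1]=65.726707
k: max(0,(2)−(0))=2 … min(3+(2),3−(0))=3
  k=2: (−1)^0·65.7267/(12)·0.9546^4·0.2980^2 = +0.403749
  k=3: (−1)^1·65.7267/(12)·0.9546^2·0.2980^4 = -0.039336
d^3_{0,2}(0.6051) = +0.403749 -0.039336 = +0.364414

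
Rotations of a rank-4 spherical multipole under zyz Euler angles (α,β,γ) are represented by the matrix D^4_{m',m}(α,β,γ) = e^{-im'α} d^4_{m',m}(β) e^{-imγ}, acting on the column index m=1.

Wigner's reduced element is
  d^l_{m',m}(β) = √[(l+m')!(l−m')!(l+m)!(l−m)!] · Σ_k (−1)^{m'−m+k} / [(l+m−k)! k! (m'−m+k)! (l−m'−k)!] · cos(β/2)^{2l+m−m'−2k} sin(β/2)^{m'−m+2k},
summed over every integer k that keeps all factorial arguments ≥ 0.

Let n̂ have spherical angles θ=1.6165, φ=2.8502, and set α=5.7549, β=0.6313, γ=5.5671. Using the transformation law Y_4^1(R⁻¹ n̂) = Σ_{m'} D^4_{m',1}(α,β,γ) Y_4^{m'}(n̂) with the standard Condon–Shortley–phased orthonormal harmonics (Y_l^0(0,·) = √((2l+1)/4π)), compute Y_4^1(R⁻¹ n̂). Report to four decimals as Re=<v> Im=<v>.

Re=0.0476 Im=0.0769

Need the full column D^4_{m',1} for m'=−4..4 at α=5.7549, β=0.6313, γ=5.5671.
cos(β/2)=0.950595, sin(β/2)=0.310434
d^4_{-4,1}: single k=5 term ⇒ +0.018532;  D = +0.003204-0.018253i
d^4_{-3,1}: k∈[4..5] ⇒ +0.100318 -0.006419 = +0.093899;  D = +0.060637-0.071695i
d^4_{-2,1}: k∈[3..5] ⇒ +0.328399 -0.052534 +0.001121 = +0.276985;  D = +0.261084-0.092498i
d^4_{-1,1}: k∈[2..5] ⇒ +0.711070 -0.227501 +0.012131 -0.000086 = +0.495614;  D = +0.486900+0.092530i
d^4_{0,1}: k∈[1..4] ⇒ +0.973762 -0.623093 +0.066451 -0.001181 = +0.415939;  D = +0.313776+0.273037i
d^4_{1,1}: k∈[0..3] ⇒ +0.666751 -1.066605 +0.227501 -0.008087 = -0.180441;  D = -0.057860-0.170913i
d^4_{2,1}: k∈[0..2] ⇒ -0.923792 +0.492598 -0.035023 = -0.466216;  D = +0.093472-0.456750i
d^4_{3,1}: k∈[0..1] ⇒ +0.564394 -0.100318 = +0.464076;  D = -0.309528+0.345773i
d^4_{4,1}: single k=0 term ⇒ -0.173772;  D = +0.165363-0.053402i
Y_4^{m'}(θ=1.6165,φ=2.8502) and Σ D·Y over m':
  (+0.0032-0.0183i)·(+0.1737+0.4050i)  (+0.0606-0.0717i)·(+0.0366+0.0437i)  (+0.2611-0.0925i)·(-0.2746-0.1810i)  (+0.4869+0.0925i)·(-0.0617-0.0185i)  (+0.3138+0.2730i)·(+0.3107+0.0000i)  (-0.0579-0.1709i)·(+0.0617-0.0185i)  (+0.0935-0.4567i)·(-0.2746+0.1810i)  (-0.3095+0.3458i)·(-0.0366+0.0437i)  (+0.1654-0.0534i)·(+0.1737-0.4050i)
Y_4^1(R⁻¹ n̂) = +0.047589+0.076866i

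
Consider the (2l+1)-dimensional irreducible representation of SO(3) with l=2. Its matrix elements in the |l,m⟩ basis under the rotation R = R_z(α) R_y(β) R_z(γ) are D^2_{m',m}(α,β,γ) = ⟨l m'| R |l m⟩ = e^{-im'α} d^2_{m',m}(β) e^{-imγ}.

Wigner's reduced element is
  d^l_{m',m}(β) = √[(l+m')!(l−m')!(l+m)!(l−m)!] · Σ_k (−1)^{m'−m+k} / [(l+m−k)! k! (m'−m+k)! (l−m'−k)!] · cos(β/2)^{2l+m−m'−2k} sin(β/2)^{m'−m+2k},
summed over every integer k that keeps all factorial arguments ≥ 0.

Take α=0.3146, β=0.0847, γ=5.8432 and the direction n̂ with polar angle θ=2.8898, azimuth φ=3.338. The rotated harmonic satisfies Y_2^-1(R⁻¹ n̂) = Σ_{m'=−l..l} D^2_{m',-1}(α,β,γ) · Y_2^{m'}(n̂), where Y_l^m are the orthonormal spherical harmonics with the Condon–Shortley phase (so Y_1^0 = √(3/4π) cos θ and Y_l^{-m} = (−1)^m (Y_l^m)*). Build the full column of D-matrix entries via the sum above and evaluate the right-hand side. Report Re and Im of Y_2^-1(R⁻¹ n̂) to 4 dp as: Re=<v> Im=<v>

Re=0.1230 Im=-0.0331

Need the full column D^2_{m',-1} for m'=−2..2 at α=0.3146, β=0.0847, γ=5.8432.
cos(β/2)=0.999103, sin(β/2)=0.042337
d^2_{-2,-1}: single k=1 term ⇒ +0.084447;  D = +0.082940+0.015883i
d^2_{-1,-1}: k∈[0..1] ⇒ +0.996418 -0.005368 = +0.991051;  D = +0.983270-0.123938i
d^2_{0,-1}: k∈[0..1] ⇒ -0.103426 +0.000186 = -0.103240;  D = -0.093408+0.043973i
d^2_{1,-1}: k∈[0..1] ⇒ +0.005368 -0.000003 = +0.005365;  D = +0.003908-0.003675i
d^2_{2,-1}: single k=0 term ⇒ -0.000152;  D = -0.000073+0.000133i
Y_2^{m'}(θ=2.8898,φ=3.338) and Σ D·Y over m':
  (+0.0829+0.0159i)·(+0.0222-0.0092i)  (+0.9833-0.1239i)·(+0.1828-0.0364i)  (-0.0934+0.0440i)·(+0.5721+0.0000i)  (+0.0039-0.0037i)·(-0.1828-0.0364i)  (-0.0001+0.0001i)·(+0.0222+0.0092i)
Y_2^-1(R⁻¹ n̂) = +0.122951-0.033149i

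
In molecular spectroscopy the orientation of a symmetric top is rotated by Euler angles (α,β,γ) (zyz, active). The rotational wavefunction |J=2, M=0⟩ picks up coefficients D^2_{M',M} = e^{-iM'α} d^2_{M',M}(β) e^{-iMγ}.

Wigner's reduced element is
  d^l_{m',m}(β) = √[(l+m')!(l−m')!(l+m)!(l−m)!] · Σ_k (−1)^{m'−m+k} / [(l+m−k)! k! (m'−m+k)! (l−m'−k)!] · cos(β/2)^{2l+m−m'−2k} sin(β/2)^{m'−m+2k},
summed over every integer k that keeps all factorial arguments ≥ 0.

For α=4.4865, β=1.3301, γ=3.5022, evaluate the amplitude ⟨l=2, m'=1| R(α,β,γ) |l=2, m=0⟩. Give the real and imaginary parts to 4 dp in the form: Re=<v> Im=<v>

D^2_{1,0}(4.4865,1.3301,3.5022) = e^{-i·1·4.4865}·d^2_{1,0}(1.3301)·e^{-i·0·3.5022}. Compute d first:
Half-angle: c=0.786886, s=0.617098. N=√(6·1·2·2)=4.898979
k: max(0,(0)−(1))=0 … min(2+(0),2−(1))=1
  k=0: (−1)^1·4.8990/(2)·0.7869^3·0.6171^1 = -0.736488
  k=1: (−1)^2·4.8990/(2)·0.7869^1·0.6171^3 = +0.452951
d^2_{1,0}(1.3301) = -0.736488 +0.452951 = -0.283537
D = (-0.223973+0.974595i)·(-0.283537)·(+1.000000+0.000000i) = +0.063505-0.276334i

Re=0.0635 Im=-0.2763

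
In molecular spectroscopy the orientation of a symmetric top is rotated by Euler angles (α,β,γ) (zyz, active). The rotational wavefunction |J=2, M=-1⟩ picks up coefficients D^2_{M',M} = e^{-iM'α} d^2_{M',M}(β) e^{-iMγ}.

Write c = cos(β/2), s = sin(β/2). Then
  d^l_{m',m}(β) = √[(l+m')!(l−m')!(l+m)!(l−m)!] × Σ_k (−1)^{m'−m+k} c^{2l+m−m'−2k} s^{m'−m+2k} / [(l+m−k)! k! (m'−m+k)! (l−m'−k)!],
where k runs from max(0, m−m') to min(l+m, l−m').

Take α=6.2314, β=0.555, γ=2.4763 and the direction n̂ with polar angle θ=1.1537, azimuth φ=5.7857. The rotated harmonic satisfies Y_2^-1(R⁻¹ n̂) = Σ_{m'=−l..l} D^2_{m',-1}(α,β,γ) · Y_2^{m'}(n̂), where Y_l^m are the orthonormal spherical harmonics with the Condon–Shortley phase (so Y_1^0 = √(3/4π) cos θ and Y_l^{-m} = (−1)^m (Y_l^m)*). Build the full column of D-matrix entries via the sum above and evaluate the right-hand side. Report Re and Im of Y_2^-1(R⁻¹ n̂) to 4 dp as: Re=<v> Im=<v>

Need the full column D^2_{m',-1} for m'=−2..2 at α=6.2314, β=0.555, γ=2.4763.
cos(β/2)=0.961743, sin(β/2)=0.273952
d^2_{-2,-1}: single k=1 term ⇒ +0.487396;  D = -0.350292+0.338896i
d^2_{-1,-1}: k∈[0..1] ⇒ +0.855533 -0.208252 = +0.647281;  D = -0.487875+0.425383i
d^2_{0,-1}: k∈[0..1] ⇒ -0.596936 +0.048435 = -0.548501;  D = +0.431526-0.338584i
d^2_{1,-1}: k∈[0..1] ⇒ +0.208252 -0.005632 = +0.202619;  D = -0.165669+0.116656i
d^2_{2,-1}: single k=0 term ⇒ -0.039547;  D = +0.033470-0.021064i
Y_2^{m'}(θ=1.1537,φ=5.7857) and Σ D·Y over m':
  (-0.3503+0.3389i)·(+0.1758+0.2708i)  (-0.4879+0.4254i)·(+0.2515+0.1365i)  (+0.4315-0.3386i)·(-0.1601+0.0000i)  (-0.1657+0.1167i)·(-0.2515+0.1365i)  (+0.0335-0.0211i)·(+0.1758-0.2708i)
Y_2^-1(R⁻¹ n̂) = -0.377312-0.005447i

Re=-0.3773 Im=-0.0054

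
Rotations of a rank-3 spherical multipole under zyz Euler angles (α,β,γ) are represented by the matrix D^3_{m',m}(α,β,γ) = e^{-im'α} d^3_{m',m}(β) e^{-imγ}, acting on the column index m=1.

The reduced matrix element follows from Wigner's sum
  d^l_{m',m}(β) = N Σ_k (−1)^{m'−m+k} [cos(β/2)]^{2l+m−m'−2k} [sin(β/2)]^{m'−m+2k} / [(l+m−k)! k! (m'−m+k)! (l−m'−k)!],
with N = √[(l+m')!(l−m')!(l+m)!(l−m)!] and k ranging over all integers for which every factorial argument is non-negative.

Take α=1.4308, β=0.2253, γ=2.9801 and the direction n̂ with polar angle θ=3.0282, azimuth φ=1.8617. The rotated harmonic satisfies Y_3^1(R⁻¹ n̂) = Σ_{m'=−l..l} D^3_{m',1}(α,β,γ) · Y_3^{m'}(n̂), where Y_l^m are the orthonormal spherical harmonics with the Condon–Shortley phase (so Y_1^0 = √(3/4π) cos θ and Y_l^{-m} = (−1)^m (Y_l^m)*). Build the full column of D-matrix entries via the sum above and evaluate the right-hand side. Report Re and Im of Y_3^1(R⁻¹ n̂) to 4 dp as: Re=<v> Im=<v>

Need the full column D^3_{m',1} for m'=−3..3 at α=1.4308, β=0.2253, γ=2.9801.
cos(β/2)=0.993662, sin(β/2)=0.112412
d^3_{-3,1}: single k=4 term ⇒ +0.000611;  D = +0.000156+0.000590i
d^3_{-2,1}: k∈[3..4] ⇒ +0.008814 -0.000056 = +0.008758;  D = +0.008696-0.001035i
d^3_{-1,1}: k∈[2..4] ⇒ +0.073915 -0.001261 +0.000002 = +0.072655;  D = +0.001562-0.072638i
d^3_{0,1}: k∈[1..3] ⇒ +0.377221 -0.014483 +0.000062 = +0.362799;  D = -0.358079-0.058335i
d^3_{1,1}: k∈[0..2] ⇒ +0.962568 -0.098553 +0.000946 = +0.864961;  D = -0.256844+0.825947i
d^3_{2,1}: k∈[0..1] ⇒ -0.344354 +0.008814 = -0.335540;  D = -0.303368-0.143370i
d^3_{3,1}: single k=0 term ⇒ +0.047712;  D = +0.026206-0.039870i
Y_3^{m'}(θ=3.0282,φ=1.8617) and Σ D·Y over m':
  (+0.0002+0.0006i)·(+0.0005+0.0004i)  (+0.0087-0.0010i)·(+0.0109-0.0071i)  (+0.0016-0.0726i)·(-0.0413-0.1379i)  (-0.3581-0.0583i)·(-0.7178+0.0000i)  (-0.2568+0.8259i)·(+0.0413-0.1379i)  (-0.3034-0.1434i)·(+0.0109+0.0071i)  (+0.0262-0.0399i)·(-0.0005+0.0004i)
Y_3^1(R⁻¹ n̂) = +0.348058+0.110400i

Re=0.3481 Im=0.1104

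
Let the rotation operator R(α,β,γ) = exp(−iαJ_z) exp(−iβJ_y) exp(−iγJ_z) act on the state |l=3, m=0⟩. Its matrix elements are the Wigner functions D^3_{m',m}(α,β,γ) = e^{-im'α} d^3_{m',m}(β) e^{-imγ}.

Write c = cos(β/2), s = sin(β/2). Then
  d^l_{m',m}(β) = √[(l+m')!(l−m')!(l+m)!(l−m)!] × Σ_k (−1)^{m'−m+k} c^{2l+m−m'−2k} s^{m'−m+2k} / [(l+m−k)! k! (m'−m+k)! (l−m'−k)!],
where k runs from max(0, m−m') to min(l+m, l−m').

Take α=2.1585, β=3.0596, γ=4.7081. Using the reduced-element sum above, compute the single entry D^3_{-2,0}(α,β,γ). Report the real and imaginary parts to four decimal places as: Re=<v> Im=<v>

Re=0.0035 Im=0.0084

First d^3_{-2,0}(β=3.0596), then the phase factors e^{-i(-2)α} and e^{-i(0)γ}:
c=cos(3.0596/2)=0.040985, s=sin(3.0596/2)=0.999160; N=√[1·120·6·6]=65.726707
k∈{2,3} keeps every argument non-negative
  k=2: (−1)^0·65.7267/(12)·0.0410^4·0.9992^2 = +0.000015
  k=3: (−1)^1·65.7267/(12)·0.0410^2·0.9992^4 = -0.009170
d^3_{-2,0}(3.0596) = +0.000015 -0.009170 = -0.009154
D = (-0.385167-0.922847i)·(-0.009154)·(+1.000000+0.000000i) = +0.003526+0.008448i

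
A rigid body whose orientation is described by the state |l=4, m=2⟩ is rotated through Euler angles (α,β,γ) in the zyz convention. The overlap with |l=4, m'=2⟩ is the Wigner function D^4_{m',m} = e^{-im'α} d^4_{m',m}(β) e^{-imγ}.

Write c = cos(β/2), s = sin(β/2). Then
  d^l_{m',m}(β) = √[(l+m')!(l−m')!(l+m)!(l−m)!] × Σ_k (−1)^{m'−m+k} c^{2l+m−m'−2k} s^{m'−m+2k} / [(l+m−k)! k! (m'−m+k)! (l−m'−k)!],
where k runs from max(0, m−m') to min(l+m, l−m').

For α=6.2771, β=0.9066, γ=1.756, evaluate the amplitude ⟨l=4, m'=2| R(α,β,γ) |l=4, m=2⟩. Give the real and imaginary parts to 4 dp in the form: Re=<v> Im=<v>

Re=0.4008 Im=-0.1500

D^4_{2,2}(6.2771,0.9066,1.756) = e^{-i·2·6.2771}·d^4_{2,2}(0.9066)·e^{-i·2·1.756}. Compute d first:
With c≡cos(β/2)=0.899007 and s≡sin(β/2)=0.437935, N=[720·2·720·2]^{1/2}=1440.000000
k: max(0,(2)−(2))=0 … min(4+(2),4−(2))=2
  k=0: (−1)^0·1440.0000/(1440)·0.8990^8·0.4379^0 = +0.426682
  k=1: (−1)^1·1440.0000/(120)·0.8990^6·0.4379^2 = -1.215004
  k=2: (−1)^2·1440.0000/(96)·0.8990^4·0.4379^4 = +0.360396
d^4_{2,2}(0.9066) = +0.426682 -1.215004 +0.360396 = -0.427926
D = (+0.999926+0.012170i)·(-0.427926)·(-0.932180+0.361995i) = +0.400760-0.150041i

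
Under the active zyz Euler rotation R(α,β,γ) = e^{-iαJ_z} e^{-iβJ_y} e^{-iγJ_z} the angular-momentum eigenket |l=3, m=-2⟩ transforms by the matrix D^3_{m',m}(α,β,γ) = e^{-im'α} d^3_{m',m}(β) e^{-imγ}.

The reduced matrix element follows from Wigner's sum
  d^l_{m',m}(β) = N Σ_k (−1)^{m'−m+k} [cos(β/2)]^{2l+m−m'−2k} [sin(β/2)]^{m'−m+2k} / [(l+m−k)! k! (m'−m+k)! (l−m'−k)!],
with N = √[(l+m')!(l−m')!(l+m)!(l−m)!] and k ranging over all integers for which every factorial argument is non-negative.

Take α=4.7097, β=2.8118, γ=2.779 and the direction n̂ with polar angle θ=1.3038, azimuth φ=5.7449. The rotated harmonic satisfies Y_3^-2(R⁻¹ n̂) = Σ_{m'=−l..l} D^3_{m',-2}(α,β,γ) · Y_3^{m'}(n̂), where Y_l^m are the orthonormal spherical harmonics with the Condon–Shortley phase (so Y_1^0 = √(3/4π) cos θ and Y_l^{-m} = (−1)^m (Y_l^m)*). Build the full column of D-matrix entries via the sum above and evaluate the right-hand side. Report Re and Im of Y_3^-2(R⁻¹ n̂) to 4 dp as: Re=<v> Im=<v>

Need the full column D^3_{m',-2} for m'=−3..3 at α=4.7097, β=2.8118, γ=2.779.
cos(β/2)=0.164150, sin(β/2)=0.986435
d^3_{-3,-2}: single k=1 term ⇒ +0.000288;  D = +0.000193+0.000214i
d^3_{-2,-2}: k∈[0..1] ⇒ +0.000020 -0.003532 = -0.003513;  D = +0.002616-0.002344i
d^3_{-1,-2}: k∈[0..1] ⇒ -0.000372 +0.026851 = +0.026479;  D = -0.017616-0.019769i
d^3_{0,-2}: k∈[0..1] ⇒ +0.003870 -0.139739 = -0.135869;  D = -0.101681+0.090119i
d^3_{1,-2}: k∈[0..1] ⇒ -0.026851 +0.484824 = +0.457973;  D = +0.302839+0.343552i
d^3_{2,-2}: k∈[0..1] ⇒ +0.127564 -0.921323 = -0.793759;  D = +0.596854-0.523278i
d^3_{3,-2}: single k=0 term ⇒ -0.375543;  D = +0.246813+0.283048i
Y_3^{m'}(θ=1.3038,φ=5.7449) and Σ D·Y over m':
  (+0.0002+0.0002i)·(-0.0165+0.3741i)  (+0.0026-0.0023i)·(+0.1190+0.2208i)  (-0.0176-0.0198i)·(-0.1745-0.1042i)  (-0.1017+0.0901i)·(-0.2611+0.0000i)  (+0.3028+0.3436i)·(+0.1745-0.1042i)  (+0.5969-0.5233i)·(+0.1190-0.2208i)  (+0.2468+0.2830i)·(+0.0165+0.3741i)
Y_3^-2(R⁻¹ n̂) = -0.029399-0.086574i

Re=-0.0294 Im=-0.0866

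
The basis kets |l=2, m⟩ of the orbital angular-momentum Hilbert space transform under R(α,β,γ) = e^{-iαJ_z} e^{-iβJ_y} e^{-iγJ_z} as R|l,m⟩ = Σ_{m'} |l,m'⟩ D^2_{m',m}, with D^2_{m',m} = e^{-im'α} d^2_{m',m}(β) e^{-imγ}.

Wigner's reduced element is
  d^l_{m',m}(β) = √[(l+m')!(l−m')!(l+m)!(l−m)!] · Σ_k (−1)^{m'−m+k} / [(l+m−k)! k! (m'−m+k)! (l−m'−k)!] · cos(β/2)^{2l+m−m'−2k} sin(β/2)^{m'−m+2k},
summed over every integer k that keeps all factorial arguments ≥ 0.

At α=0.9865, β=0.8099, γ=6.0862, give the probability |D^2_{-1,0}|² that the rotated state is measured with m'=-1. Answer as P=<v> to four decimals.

P=0.3741

Split into d^2_{-1,0}(β=0.8099) × two z-phases.
With c≡cos(β/2)=0.919122 and s≡sin(β/2)=0.393973, N=[1·6·2·2]^{1/2}=4.898979
k∈{1,2} keeps every argument non-negative
  k=1: (−1)^0·4.8990/(2)·0.9191^3·0.3940^1 = +0.749310
  k=2: (−1)^1·4.8990/(2)·0.9191^1·0.3940^3 = -0.137673
d^2_{-1,0}(0.8099) = +0.749310 -0.137673 = +0.611637
|D^2_{-1,0}|² = |d^2_{-1,0}(β)|² = (+0.611637)² = 0.374100 (the z-rotation phases have unit modulus)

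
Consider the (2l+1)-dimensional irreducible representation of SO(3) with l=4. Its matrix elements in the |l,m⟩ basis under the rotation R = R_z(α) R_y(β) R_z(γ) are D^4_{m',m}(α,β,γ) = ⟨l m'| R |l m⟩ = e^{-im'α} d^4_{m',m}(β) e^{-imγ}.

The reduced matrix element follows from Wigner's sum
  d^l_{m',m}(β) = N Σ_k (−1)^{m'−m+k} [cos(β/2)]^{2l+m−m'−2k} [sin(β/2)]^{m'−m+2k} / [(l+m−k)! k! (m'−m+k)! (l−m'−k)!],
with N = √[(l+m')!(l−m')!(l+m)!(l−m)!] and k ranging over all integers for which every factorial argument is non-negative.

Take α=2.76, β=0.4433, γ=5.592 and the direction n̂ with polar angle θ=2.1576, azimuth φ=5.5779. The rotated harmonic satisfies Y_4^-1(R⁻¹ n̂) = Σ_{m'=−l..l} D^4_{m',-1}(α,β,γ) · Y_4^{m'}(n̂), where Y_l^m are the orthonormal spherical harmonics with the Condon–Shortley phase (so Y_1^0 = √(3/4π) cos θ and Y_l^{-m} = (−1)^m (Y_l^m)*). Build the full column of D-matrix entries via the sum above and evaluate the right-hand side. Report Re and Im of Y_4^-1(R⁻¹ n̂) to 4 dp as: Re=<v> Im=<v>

Need the full column D^4_{m',-1} for m'=−4..4 at α=2.76, β=0.4433, γ=5.592.
cos(β/2)=0.975536, sin(β/2)=0.219840
d^4_{-4,-1}: single k=3 term ⇒ +0.070247;  D = -0.042331-0.056060i
d^4_{-3,-1}: k∈[2..3] ⇒ +0.330630 -0.027984 = +0.302645;  D = +0.079314+0.292067i
d^4_{-2,-1}: k∈[1..3] ⇒ +0.784233 -0.199132 +0.006742 = +0.591843;  D = +0.068750-0.587837i
d^4_{-1,-1}: k∈[0..3] ⇒ +0.820251 -0.624831 +0.063463 -0.001074 = +0.257808;  D = -0.123151+0.226492i
d^4_{0,-1}: k∈[0..3] ⇒ -0.826655 +0.251884 -0.012792 +0.000108 = -0.587454;  D = -0.452628+0.374473i
d^4_{1,-1}: k∈[0..3] ⇒ +0.416554 -0.063463 +0.001611 -0.000005 = +0.354698;  D = -0.337835+0.108066i
d^4_{2,-1}: k∈[0..2] ⇒ -0.132754 +0.010113 -0.000103 = -0.122745;  D = -0.122426-0.008830i
d^4_{3,-1}: k∈[0..1] ⇒ +0.027984 -0.000853 = +0.027132;  D = -0.024388-0.011889i
d^4_{4,-1}: single k=0 term ⇒ -0.003567;  D = -0.002394-0.002645i
Y_4^{m'}(θ=2.1576,φ=5.5779) and Σ D·Y over m':
  (-0.0423-0.0561i)·(-0.2019+0.0670i)  (+0.0793+0.2921i)·(+0.2075-0.3422i)  (+0.0688-0.5878i)·(+0.0424+0.2624i)  (-0.1232+0.2265i)·(+0.1418+0.1207i)  (-0.4526+0.3745i)·(-0.3076+0.0000i)  (-0.3378+0.1081i)·(-0.1418+0.1207i)  (-0.1224-0.0088i)·(+0.0424-0.2624i)  (-0.0244-0.0119i)·(-0.2075-0.3422i)  (-0.0024-0.0026i)·(-0.2019-0.0670i)
Y_4^-1(R⁻¹ n̂) = +0.408966-0.075738i

Re=0.4090 Im=-0.0757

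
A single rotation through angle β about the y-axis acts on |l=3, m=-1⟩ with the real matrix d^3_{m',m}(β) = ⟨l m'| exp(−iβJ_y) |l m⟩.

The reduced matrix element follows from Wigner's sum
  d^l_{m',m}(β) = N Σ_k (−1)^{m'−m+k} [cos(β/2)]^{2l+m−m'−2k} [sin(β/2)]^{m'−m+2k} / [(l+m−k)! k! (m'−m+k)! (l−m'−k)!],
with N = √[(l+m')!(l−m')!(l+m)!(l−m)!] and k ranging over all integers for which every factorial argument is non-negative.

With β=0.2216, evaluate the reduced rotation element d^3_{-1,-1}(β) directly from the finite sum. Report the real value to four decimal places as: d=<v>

d=0.8692

d^3_{-1,-1}(β=0.2216) via Wigner's sum:
c=cos(0.2216/2)=0.993868, s=sin(0.2216/2)=0.110573; N=√[2·24·2·24]=48.000000
k∈{0,1,2} keeps every argument non-negative
  k=0: (−1)^0·48.0000/(48)·0.9939^6·0.1106^0 = +0.963767
  k=1: (−1)^1·48.0000/(6)·0.9939^4·0.1106^2 = -0.095435
  k=2: (−1)^2·48.0000/(8)·0.9939^2·0.1106^4 = +0.000886
d^3_{-1,-1}(0.2216) = +0.963767 -0.095435 +0.000886 = +0.869218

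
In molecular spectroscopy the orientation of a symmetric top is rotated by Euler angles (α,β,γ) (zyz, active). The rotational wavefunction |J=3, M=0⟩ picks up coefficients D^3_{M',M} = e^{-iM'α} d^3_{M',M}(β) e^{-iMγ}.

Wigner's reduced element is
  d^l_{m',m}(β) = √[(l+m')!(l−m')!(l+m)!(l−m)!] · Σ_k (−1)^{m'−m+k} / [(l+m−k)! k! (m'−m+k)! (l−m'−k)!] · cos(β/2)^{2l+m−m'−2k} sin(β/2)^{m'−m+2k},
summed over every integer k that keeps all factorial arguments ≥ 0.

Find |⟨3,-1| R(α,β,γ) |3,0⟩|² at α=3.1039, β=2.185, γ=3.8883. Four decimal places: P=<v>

Split into d^3_{-1,0}(β=2.185) × two z-phases.
Half-angle: c=0.460267, s=0.887780. N=√(2·24·6·6)=41.569219
The bounds max(0,m−m')=1 and min(l+m,l−m')=3 give 3 terms
  k=1: (−1)^0·41.5692/(12)·0.4603^5·0.8878^1 = +0.063525
  k=2: (−1)^1·41.5692/(4)·0.4603^3·0.8878^3 = -0.709021
  k=3: (−1)^2·41.5692/(12)·0.4603^1·0.8878^5 = +0.879283
d^3_{-1,0}(2.185) = +0.063525 -0.709021 +0.879283 = +0.233787
|D^3_{-1,0}|² = |d^3_{-1,0}(β)|² = (+0.233787)² = 0.054656 (the z-rotation phases have unit modulus)

P=0.0547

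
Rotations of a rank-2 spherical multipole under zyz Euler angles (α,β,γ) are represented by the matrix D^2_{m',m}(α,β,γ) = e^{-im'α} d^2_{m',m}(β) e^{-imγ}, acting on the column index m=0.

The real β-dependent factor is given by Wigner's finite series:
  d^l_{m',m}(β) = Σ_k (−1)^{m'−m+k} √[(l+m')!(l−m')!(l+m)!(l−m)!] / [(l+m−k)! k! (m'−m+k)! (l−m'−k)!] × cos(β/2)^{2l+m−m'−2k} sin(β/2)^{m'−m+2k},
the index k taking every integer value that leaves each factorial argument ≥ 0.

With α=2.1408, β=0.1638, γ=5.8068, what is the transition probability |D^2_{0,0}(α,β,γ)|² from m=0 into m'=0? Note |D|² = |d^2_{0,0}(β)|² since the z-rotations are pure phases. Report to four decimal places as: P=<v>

P=0.9218

D^2_{0,0}(2.1408,0.1638,5.8068) = e^{-i·0·2.1408}·d^2_{0,0}(0.1638)·e^{-i·0·5.8068}. Compute d first:
Half-angle: c=0.996648, s=0.081808. N=√(2·2·2·2)=4.000000
k∈{0,1,2} keeps every argument non-negative
  k=0: (−1)^0·4.0000/(4)·0.9966^4·0.0818^0 = +0.986660
  k=1: (−1)^1·4.0000/(1)·0.9966^2·0.0818^2 = -0.026591
  k=2: (−1)^2·4.0000/(4)·0.9966^0·0.0818^4 = +0.000045
d^2_{0,0}(0.1638) = +0.986660 -0.026591 +0.000045 = +0.960113
|D^2_{0,0}|² = |d^2_{0,0}(β)|² = (+0.960113)² = 0.921817 (the z-rotation phases have unit modulus)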